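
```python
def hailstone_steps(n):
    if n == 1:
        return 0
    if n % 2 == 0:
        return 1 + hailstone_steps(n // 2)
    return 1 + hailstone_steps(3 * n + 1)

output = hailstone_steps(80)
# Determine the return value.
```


hailstone_steps(80)
80 is even -> hailstone_steps(40)
40 is even -> hailstone_steps(20)
20 is even -> hailstone_steps(10)
10 is even -> hailstone_steps(5)
5 is odd -> 3*5+1 = 16 -> hailstone_steps(16)
16 is even -> hailstone_steps(8)
8 is even -> hailstone_steps(4)
4 is even -> hailstone_steps(2)
2 is even -> hailstone_steps(1)
Reached 1 after 9 steps
= 9


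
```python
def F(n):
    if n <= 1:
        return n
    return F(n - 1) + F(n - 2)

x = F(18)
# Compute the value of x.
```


F(18)
= F(17) + F(16)
= (F(16) + F(15)) + F(16)
Computing bottom-up: F(0)=0, F(1)=1, F(2)=1, F(3)=2, F(4)=3, F(5)=5, F(6)=8, F(7)=13, F(8)=21, F(9)=34, F(10)=55, F(11)=89, F(12)=144, F(13)=233, F(14)=377, F(15)=610, F(16)=987, F(17)=1597, F(18)=2584
= 2584


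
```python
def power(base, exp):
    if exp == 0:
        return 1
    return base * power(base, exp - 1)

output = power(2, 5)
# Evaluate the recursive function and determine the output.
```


power(2, 5)
= 2 * power(2, 4)
= 2 * 2 * power(2, 3)
= 2 * 2 * 2 * power(2, 2)
= 2 * 2 * 2 * 2 * power(2, 1)
= 2 * 2 * 2 * 2 * 2 * power(2, 0)
= 2 * 2 * 2 * 2 * 2 * 1
= 32


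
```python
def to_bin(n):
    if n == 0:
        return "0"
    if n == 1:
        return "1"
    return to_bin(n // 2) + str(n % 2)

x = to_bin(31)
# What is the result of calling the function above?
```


to_bin(31)
= to_bin(15) + "1"
= to_bin(7) + "1" + "1"
= to_bin(3) + "1" + "1" + "1"
= to_bin(1) + "1" + "1" + "1" + "1"
= "1" + "1" + "1" + "1" + "1"
= "11111"


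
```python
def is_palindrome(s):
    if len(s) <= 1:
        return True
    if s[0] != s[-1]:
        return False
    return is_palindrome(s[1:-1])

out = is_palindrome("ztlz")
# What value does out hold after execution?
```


is_palindrome("ztlz")
"ztlz": s[0]='z' == s[-1]='z' -> is_palindrome("tl")
"tl": s[0]='t' != s[-1]='l' -> False
= False


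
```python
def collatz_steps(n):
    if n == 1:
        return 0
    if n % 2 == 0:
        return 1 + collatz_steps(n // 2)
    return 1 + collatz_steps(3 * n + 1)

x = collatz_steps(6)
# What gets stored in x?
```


collatz_steps(6)
6 is even -> collatz_steps(3)
3 is odd -> 3*3+1 = 10 -> collatz_steps(10)
10 is even -> collatz_steps(5)
5 is odd -> 3*5+1 = 16 -> collatz_steps(16)
16 is even -> collatz_steps(8)
8 is even -> collatz_steps(4)
4 is even -> collatz_steps(2)
2 is even -> collatz_steps(1)
Reached 1 after 8 steps
= 8


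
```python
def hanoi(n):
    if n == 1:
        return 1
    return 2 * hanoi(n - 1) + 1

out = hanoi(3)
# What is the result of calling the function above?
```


hanoi(3)
= 2 * hanoi(2) + 1
= 2 * (2 * hanoi(1) + 1) + 1
Now compute bottom-up:
hanoi(1) = 1
hanoi(2) = 2 * 1 + 1 = 3
hanoi(3) = 2 * 3 + 1 = 7
= 7


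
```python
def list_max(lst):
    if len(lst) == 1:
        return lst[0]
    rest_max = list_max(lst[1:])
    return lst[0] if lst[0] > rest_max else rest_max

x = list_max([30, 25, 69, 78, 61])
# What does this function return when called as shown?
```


list_max([30, 25, 69, 78, 61])
= compare 30 with list_max([25, 69, 78, 61])
= compare 25 with list_max([69, 78, 61])
= compare 69 with list_max([78, 61])
= compare 78 with list_max([61])
Base: list_max([61]) = 61
compare 78 with 61: max = 78
compare 69 with 78: max = 78
compare 25 with 78: max = 78
compare 30 with 78: max = 78
= 78


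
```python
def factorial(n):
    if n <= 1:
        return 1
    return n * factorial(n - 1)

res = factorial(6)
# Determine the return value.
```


factorial(6)
= 6 * factorial(5)
= 6 * 5 * factorial(4)
= 6 * 5 * 4 * factorial(3)
= 6 * 5 * 4 * 3 * factorial(2)
= 6 * 5 * 4 * 3 * 2 * factorial(1)
= 6 * 5 * 4 * 3 * 2 * 1
= 720


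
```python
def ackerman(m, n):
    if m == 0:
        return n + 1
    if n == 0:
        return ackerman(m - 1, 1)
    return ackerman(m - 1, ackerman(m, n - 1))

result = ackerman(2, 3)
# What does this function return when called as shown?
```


ackerman(2, 3)
= ackerman(1, ackerman(2, 2))
First compute ackerman(2, 2) = 7
= ackerman(1, 7)
= 9


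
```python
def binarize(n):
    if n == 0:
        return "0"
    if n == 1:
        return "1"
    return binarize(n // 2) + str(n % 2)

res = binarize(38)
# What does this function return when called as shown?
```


binarize(38)
= binarize(19) + "0"
= binarize(9) + "1" + "0"
= binarize(4) + "1" + "1" + "0"
= binarize(2) + "0" + "1" + "1" + "0"
= binarize(1) + "0" + "0" + "1" + "1" + "0"
= "1" + "0" + "0" + "1" + "1" + "0"
= "100110"


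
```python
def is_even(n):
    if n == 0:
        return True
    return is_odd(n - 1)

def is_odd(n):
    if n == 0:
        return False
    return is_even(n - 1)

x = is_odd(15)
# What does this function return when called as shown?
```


is_odd(15)
= is_even(14)
= is_odd(13)
= is_even(12)
= is_odd(11)
= is_even(10)
= is_odd(9)
= is_even(8)
= is_odd(7)
= is_even(6)
= is_odd(5)
= is_even(4)
= is_odd(3)
= is_even(2)
= is_odd(1)
= is_even(0)
n == 0: return True
= True


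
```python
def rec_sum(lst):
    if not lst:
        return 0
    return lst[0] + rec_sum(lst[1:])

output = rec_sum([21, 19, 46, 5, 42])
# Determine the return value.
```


rec_sum([21, 19, 46, 5, 42])
= 21 + rec_sum([19, 46, 5, 42])
= 21 + 19 + rec_sum([46, 5, 42])
= 21 + 19 + 46 + rec_sum([5, 42])
= 21 + 19 + 46 + 5 + rec_sum([42])
= 21 + 19 + 46 + 5 + 42 + rec_sum([])
= 21 + 19 + 46 + 5 + 42 + 0
= 133


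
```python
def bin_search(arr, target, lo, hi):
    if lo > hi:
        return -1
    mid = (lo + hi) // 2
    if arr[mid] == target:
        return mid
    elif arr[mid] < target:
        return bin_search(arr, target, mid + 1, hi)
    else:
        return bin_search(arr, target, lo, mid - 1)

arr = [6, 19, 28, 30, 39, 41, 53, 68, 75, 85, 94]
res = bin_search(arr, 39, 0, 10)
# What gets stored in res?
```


bin_search(arr, 39, 0, 10)
lo=0, hi=10, mid=5, arr[mid]=41
41 > 39, search left half
lo=0, hi=4, mid=2, arr[mid]=28
28 < 39, search right half
lo=3, hi=4, mid=3, arr[mid]=30
30 < 39, search right half
lo=4, hi=4, mid=4, arr[mid]=39
arr[4] == 39, found at index 4
= 4


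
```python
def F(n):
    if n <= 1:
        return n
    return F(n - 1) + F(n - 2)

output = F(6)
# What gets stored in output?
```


F(6)
= F(5) + F(4)
= (F(4) + F(3)) + F(4)
Computing bottom-up: F(0)=0, F(1)=1, F(2)=1, F(3)=2, F(4)=3, F(5)=5, F(6)=8
= 8


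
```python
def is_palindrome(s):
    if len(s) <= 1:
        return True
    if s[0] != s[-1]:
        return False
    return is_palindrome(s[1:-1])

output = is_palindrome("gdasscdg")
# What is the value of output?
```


is_palindrome("gdasscdg")
"gdasscdg": s[0]='g' == s[-1]='g' -> is_palindrome("dasscd")
"dasscd": s[0]='d' == s[-1]='d' -> is_palindrome("assc")
"assc": s[0]='a' != s[-1]='c' -> False
= False


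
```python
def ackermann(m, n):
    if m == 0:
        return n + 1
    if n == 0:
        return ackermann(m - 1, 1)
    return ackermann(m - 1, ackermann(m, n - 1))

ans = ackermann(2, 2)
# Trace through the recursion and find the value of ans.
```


ackermann(2, 2)
= ackermann(1, ackermann(2, 1))
First compute ackermann(2, 1) = 5
= ackermann(1, 5)
= 7


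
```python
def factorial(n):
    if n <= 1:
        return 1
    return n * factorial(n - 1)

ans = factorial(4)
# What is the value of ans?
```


factorial(4)
= 4 * factorial(3)
= 4 * 3 * factorial(2)
= 4 * 3 * 2 * factorial(1)
= 4 * 3 * 2 * 1
= 24


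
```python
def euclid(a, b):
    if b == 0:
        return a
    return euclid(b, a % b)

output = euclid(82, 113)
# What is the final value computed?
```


euclid(82, 113)
= euclid(113, 82 % 113) = euclid(113, 82)
= euclid(82, 113 % 82) = euclid(82, 31)
= euclid(31, 82 % 31) = euclid(31, 20)
= euclid(20, 31 % 20) = euclid(20, 11)
= euclid(11, 20 % 11) = euclid(11, 9)
= euclid(9, 11 % 9) = euclid(9, 2)
= euclid(2, 9 % 2) = euclid(2, 1)
= euclid(1, 2 % 1) = euclid(1, 0)
b == 0, return a = 1


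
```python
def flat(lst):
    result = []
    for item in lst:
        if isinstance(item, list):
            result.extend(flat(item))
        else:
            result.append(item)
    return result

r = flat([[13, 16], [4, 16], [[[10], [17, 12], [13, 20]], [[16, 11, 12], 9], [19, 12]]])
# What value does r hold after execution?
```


flat([[13, 16], [4, 16], [[[10], [17, 12], [13, 20]], [[16, 11, 12], 9], [19, 12]]])
Processing each element:
  [13, 16] is a list -> flat recursively -> [13, 16]
  [4, 16] is a list -> flat recursively -> [4, 16]
  [[[10], [17, 12], [13, 20]], [[16, 11, 12], 9], [19, 12]] is a list -> flat recursively -> [10, 17, 12, 13, 20, 16, 11, 12, 9, 19, 12]
= [13, 16, 4, 16, 10, 17, 12, 13, 20, 16, 11, 12, 9, 19, 12]


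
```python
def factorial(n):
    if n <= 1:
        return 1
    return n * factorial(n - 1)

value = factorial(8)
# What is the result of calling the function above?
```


factorial(8)
= 8 * factorial(7)
= 8 * 7 * factorial(6)
= 8 * 7 * 6 * factorial(5)
= 8 * 7 * 6 * 5 * factorial(4)
= 8 * 7 * 6 * 5 * 4 * factorial(3)
= 8 * 7 * 6 * 5 * 4 * 3 * factorial(2)
= 8 * 7 * 6 * 5 * 4 * 3 * 2 * factorial(1)
= 8 * 7 * 6 * 5 * 4 * 3 * 2 * 1
= 40320


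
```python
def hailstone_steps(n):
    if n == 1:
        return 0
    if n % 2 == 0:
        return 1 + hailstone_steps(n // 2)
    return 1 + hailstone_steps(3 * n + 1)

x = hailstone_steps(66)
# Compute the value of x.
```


hailstone_steps(66)
66 is even -> hailstone_steps(33)
33 is odd -> 3*33+1 = 100 -> hailstone_steps(100)
100 is even -> hailstone_steps(50)
50 is even -> hailstone_steps(25)
25 is odd -> 3*25+1 = 76 -> hailstone_steps(76)
76 is even -> hailstone_steps(38)
38 is even -> hailstone_steps(19)
19 is odd -> 3*19+1 = 58 -> hailstone_steps(58)
58 is even -> hailstone_steps(29)
29 is odd -> 3*29+1 = 88 -> hailstone_steps(88)
88 is even -> hailstone_steps(44)
44 is even -> hailstone_steps(22)
22 is even -> hailstone_steps(11)
11 is odd -> 3*11+1 = 34 -> hailstone_steps(34)
34 is even -> hailstone_steps(17)
17 is odd -> 3*17+1 = 52 -> hailstone_steps(52)
52 is even -> hailstone_steps(26)
26 is even -> hailstone_steps(13)
13 is odd -> 3*13+1 = 40 -> hailstone_steps(40)
40 is even -> hailstone_steps(20)
20 is even -> hailstone_steps(10)
10 is even -> hailstone_steps(5)
5 is odd -> 3*5+1 = 16 -> hailstone_steps(16)
16 is even -> hailstone_steps(8)
8 is even -> hailstone_steps(4)
4 is even -> hailstone_steps(2)
2 is even -> hailstone_steps(1)
Reached 1 after 27 steps
= 27


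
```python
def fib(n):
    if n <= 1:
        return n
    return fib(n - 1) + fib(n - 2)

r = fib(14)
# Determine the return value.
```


fib(14)
= fib(13) + fib(12)
= (fib(12) + fib(11)) + fib(12)
Computing bottom-up: fib(0)=0, fib(1)=1, fib(2)=1, fib(3)=2, fib(4)=3, fib(5)=5, fib(6)=8, fib(7)=13, fib(8)=21, fib(9)=34, fib(10)=55, fib(11)=89, fib(12)=144, fib(13)=233, fib(14)=377
= 377


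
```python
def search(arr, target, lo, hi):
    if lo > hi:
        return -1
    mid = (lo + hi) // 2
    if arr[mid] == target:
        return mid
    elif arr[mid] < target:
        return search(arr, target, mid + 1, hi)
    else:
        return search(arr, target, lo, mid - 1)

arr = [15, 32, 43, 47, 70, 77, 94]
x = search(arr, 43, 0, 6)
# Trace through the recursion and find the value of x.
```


search(arr, 43, 0, 6)
lo=0, hi=6, mid=3, arr[mid]=47
47 > 43, search left half
lo=0, hi=2, mid=1, arr[mid]=32
32 < 43, search right half
lo=2, hi=2, mid=2, arr[mid]=43
arr[2] == 43, found at index 2
= 2


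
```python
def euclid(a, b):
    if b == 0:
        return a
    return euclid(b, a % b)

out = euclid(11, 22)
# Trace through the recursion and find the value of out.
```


euclid(11, 22)
= euclid(22, 11 % 22) = euclid(22, 11)
= euclid(11, 22 % 11) = euclid(11, 0)
b == 0, return a = 11


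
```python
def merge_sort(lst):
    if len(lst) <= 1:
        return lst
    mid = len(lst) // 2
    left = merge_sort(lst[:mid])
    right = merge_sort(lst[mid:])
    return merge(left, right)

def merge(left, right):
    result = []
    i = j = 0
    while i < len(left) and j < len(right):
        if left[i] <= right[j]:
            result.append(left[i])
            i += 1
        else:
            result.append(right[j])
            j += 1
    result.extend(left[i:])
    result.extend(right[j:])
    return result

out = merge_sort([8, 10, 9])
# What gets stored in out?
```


merge_sort([8, 10, 9])
Split into [8] and [10, 9]
Left sorted: [8]
Right sorted: [9, 10]
Merge [8] and [9, 10]
= [8, 9, 10]


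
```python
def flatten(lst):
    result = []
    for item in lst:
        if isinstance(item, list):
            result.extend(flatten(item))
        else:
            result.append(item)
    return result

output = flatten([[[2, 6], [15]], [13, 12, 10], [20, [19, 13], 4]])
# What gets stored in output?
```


flatten([[[2, 6], [15]], [13, 12, 10], [20, [19, 13], 4]])
Processing each element:
  [[2, 6], [15]] is a list -> flatten recursively -> [2, 6, 15]
  [13, 12, 10] is a list -> flatten recursively -> [13, 12, 10]
  [20, [19, 13], 4] is a list -> flatten recursively -> [20, 19, 13, 4]
= [2, 6, 15, 13, 12, 10, 20, 19, 13, 4]


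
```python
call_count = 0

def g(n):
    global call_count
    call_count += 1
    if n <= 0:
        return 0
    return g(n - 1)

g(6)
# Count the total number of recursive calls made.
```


g(6) calls g(5) calls ... calls g(0)
Total calls: 6 + 1 (for base case) = 7


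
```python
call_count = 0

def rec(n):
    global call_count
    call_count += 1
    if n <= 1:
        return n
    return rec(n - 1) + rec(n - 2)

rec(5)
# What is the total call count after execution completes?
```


rec(5) calls rec(4) and rec(3); each non-base call branches into two more.
Let C(k) = total number of calls made by rec(k), including the call to rec(k) itself.
Base cases: C(0) = 1, C(1) = 1
Recurrence: C(k) = 1 + C(k-1) + C(k-2)
  C(2) = 1 + C(1) + C(0) = 1 + 1 + 1 = 3
  C(3) = 1 + C(2) + C(1) = 1 + 3 + 1 = 5
  C(4) = 1 + C(3) + C(2) = 1 + 5 + 3 = 9
  C(5) = 1 + C(4) + C(3) = 1 + 9 + 5 = 15
Total calls = C(5) = 15


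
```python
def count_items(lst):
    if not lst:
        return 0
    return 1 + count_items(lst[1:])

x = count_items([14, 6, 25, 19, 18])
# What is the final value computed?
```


count_items([14, 6, 25, 19, 18])
= 1 + count_items([6, 25, 19, 18])
= 1 + 1 + count_items([25, 19, 18])
= 1 + 1 + 1 + count_items([19, 18])
= 1 + 1 + 1 + 1 + count_items([18])
= 1 + 1 + 1 + 1 + 1 + count_items([])
= 1 + 1 + 1 + 1 + 1 + 0
= 5


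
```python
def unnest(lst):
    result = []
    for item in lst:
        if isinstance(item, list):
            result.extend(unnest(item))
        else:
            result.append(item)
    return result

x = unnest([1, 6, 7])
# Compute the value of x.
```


unnest([1, 6, 7])
Processing each element:
  1 is not a list -> append 1
  6 is not a list -> append 6
  7 is not a list -> append 7
= [1, 6, 7]


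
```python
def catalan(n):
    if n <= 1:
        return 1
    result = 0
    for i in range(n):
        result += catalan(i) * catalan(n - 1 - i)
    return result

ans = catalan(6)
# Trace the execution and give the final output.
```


catalan(6)
= sum of catalan(i) * catalan(6-1-i) for i in 0..5
First compute sub-values bottom-up:
  catalan(0) = 1, catalan(1) = 1
  catalan(2) = 1*1 + 1*1 = 2
  catalan(3) = 1*2 + 1*1 + 2*1 = 5
  catalan(4) = 1*5 + 1*2 + 2*1 + 5*1 = 14
  catalan(5) = 1*14 + 1*5 + 2*2 + 5*1 + 14*1 = 42
Now catalan(6):
  catalan(0)*catalan(5) = 1*42 = 42
  catalan(1)*catalan(4) = 1*14 = 14
  catalan(2)*catalan(3) = 2*5 = 10
  catalan(3)*catalan(2) = 5*2 = 10
  catalan(4)*catalan(1) = 14*1 = 14
  catalan(5)*catalan(0) = 42*1 = 42
= 42 + 14 + 10 + 10 + 14 + 42
= 132


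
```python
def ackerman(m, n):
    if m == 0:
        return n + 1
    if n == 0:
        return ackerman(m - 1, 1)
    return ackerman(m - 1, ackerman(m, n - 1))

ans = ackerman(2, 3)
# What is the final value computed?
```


ackerman(2, 3)
= ackerman(1, ackerman(2, 2))
First compute ackerman(2, 2) = 7
= ackerman(1, 7)
= 9


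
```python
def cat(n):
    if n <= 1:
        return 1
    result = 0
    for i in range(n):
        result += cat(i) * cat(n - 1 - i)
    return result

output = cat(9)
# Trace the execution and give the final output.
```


cat(9)
= sum of cat(i) * cat(9-1-i) for i in 0..8
First compute sub-values bottom-up:
  cat(0) = 1, cat(1) = 1
  cat(2) = 1*1 + 1*1 = 2
  cat(3) = 1*2 + 1*1 + 2*1 = 5
  cat(4) = 1*5 + 1*2 + 2*1 + 5*1 = 14
  cat(5) = 1*14 + 1*5 + 2*2 + 5*1 + 14*1 = 42
  cat(6) = 1*42 + 1*14 + 2*5 + 5*2 + 14*1 + 42*1 = 132
  cat(7) = 1*132 + 1*42 + 2*14 + 5*5 + 14*2 + 42*1 + 132*1 = 429
  cat(8) = 1*429 + 1*132 + 2*42 + 5*14 + 14*5 + 42*2 + 132*1 + 429*1 = 1430
Now cat(9):
  cat(0)*cat(8) = 1*1430 = 1430
  cat(1)*cat(7) = 1*429 = 429
  cat(2)*cat(6) = 2*132 = 264
  cat(3)*cat(5) = 5*42 = 210
  cat(4)*cat(4) = 14*14 = 196
  cat(5)*cat(3) = 42*5 = 210
  cat(6)*cat(2) = 132*2 = 264
  cat(7)*cat(1) = 429*1 = 429
  cat(8)*cat(0) = 1430*1 = 1430
= 1430 + 429 + 264 + 210 + 196 + 210 + 264 + 429 + 1430
= 4862


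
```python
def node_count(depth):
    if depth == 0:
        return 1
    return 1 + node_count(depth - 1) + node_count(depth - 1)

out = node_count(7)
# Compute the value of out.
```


node_count(7)
= 1 + node_count(6) + node_count(6)
= 1 + 2 * node_count(6)
node_count(k) = 2^(k+1) - 1
node_count(0) = 1
node_count(1) = 3
node_count(2) = 7
node_count(3) = 15
node_count(4) = 31
node_count(7) = 2^8 - 1 = 255


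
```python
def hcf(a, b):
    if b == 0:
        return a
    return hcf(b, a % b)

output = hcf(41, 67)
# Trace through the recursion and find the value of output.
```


hcf(41, 67)
= hcf(67, 41 % 67) = hcf(67, 41)
= hcf(41, 67 % 41) = hcf(41, 26)
= hcf(26, 41 % 26) = hcf(26, 15)
= hcf(15, 26 % 15) = hcf(15, 11)
= hcf(11, 15 % 11) = hcf(11, 4)
= hcf(4, 11 % 4) = hcf(4, 3)
= hcf(3, 4 % 3) = hcf(3, 1)
= hcf(1, 3 % 1) = hcf(1, 0)
b == 0, return a = 1


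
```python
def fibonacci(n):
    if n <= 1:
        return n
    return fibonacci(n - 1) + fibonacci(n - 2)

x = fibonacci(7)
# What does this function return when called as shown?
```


fibonacci(7)
= fibonacci(6) + fibonacci(5)
= (fibonacci(5) + fibonacci(4)) + fibonacci(5)
Computing bottom-up: fibonacci(0)=0, fibonacci(1)=1, fibonacci(2)=1, fibonacci(3)=2, fibonacci(4)=3, fibonacci(5)=5, fibonacci(6)=8, fibonacci(7)=13
= 13


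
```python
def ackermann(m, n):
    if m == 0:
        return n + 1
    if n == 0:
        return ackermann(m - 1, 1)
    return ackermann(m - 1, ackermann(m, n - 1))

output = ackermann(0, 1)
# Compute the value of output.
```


ackermann(0, 1)
m == 0: return 1 + 1 = 2
= 2


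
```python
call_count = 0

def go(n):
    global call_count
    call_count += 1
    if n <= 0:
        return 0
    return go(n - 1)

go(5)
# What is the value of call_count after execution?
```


go(5) calls go(4) calls ... calls go(0)
Total calls: 5 + 1 (for base case) = 6


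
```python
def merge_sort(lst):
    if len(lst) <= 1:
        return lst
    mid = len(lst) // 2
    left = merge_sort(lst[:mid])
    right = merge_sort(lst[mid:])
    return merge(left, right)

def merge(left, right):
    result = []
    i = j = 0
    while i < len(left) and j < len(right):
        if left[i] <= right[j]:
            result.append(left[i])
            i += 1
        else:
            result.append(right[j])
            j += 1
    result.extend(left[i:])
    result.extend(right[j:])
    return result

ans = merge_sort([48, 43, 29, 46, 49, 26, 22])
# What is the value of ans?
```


merge_sort([48, 43, 29, 46, 49, 26, 22])
Split into [48, 43, 29] and [46, 49, 26, 22]
Left sorted: [29, 43, 48]
Right sorted: [22, 26, 46, 49]
Merge [29, 43, 48] and [22, 26, 46, 49]
= [22, 26, 29, 43, 46, 48, 49]


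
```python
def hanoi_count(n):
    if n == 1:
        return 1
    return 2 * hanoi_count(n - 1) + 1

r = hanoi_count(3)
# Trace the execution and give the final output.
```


hanoi_count(3)
= 2 * hanoi_count(2) + 1
= 2 * (2 * hanoi_count(1) + 1) + 1
Now compute bottom-up:
hanoi_count(1) = 1
hanoi_count(2) = 2 * 1 + 1 = 3
hanoi_count(3) = 2 * 3 + 1 = 7
= 7


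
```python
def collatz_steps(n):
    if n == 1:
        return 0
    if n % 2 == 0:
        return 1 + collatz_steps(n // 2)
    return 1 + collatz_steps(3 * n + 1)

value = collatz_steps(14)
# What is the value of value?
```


collatz_steps(14)
14 is even -> collatz_steps(7)
7 is odd -> 3*7+1 = 22 -> collatz_steps(22)
22 is even -> collatz_steps(11)
11 is odd -> 3*11+1 = 34 -> collatz_steps(34)
34 is even -> collatz_steps(17)
17 is odd -> 3*17+1 = 52 -> collatz_steps(52)
52 is even -> collatz_steps(26)
26 is even -> collatz_steps(13)
13 is odd -> 3*13+1 = 40 -> collatz_steps(40)
40 is even -> collatz_steps(20)
20 is even -> collatz_steps(10)
10 is even -> collatz_steps(5)
5 is odd -> 3*5+1 = 16 -> collatz_steps(16)
16 is even -> collatz_steps(8)
8 is even -> collatz_steps(4)
4 is even -> collatz_steps(2)
2 is even -> collatz_steps(1)
Reached 1 after 17 steps
= 17


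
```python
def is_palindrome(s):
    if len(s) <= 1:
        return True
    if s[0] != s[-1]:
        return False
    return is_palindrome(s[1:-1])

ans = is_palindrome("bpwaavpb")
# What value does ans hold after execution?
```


is_palindrome("bpwaavpb")
"bpwaavpb": s[0]='b' == s[-1]='b' -> is_palindrome("pwaavp")
"pwaavp": s[0]='p' == s[-1]='p' -> is_palindrome("waav")
"waav": s[0]='w' != s[-1]='v' -> False
= False


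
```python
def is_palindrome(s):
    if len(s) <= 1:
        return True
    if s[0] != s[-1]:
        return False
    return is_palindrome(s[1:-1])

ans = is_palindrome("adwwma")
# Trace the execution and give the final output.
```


is_palindrome("adwwma")
"adwwma": s[0]='a' == s[-1]='a' -> is_palindrome("dwwm")
"dwwm": s[0]='d' != s[-1]='m' -> False
= False


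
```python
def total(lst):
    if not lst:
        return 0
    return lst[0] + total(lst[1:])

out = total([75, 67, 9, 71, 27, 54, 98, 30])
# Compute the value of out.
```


total([75, 67, 9, 71, 27, 54, 98, 30])
= 75 + total([67, 9, 71, 27, 54, 98, 30])
= 75 + 67 + total([9, 71, 27, 54, 98, 30])
= 75 + 67 + 9 + total([71, 27, 54, 98, 30])
= 75 + 67 + 9 + 71 + total([27, 54, 98, 30])
= 75 + 67 + 9 + 71 + 27 + total([54, 98, 30])
= 75 + 67 + 9 + 71 + 27 + 54 + total([98, 30])
= 75 + 67 + 9 + 71 + 27 + 54 + 98 + total([30])
= 75 + 67 + 9 + 71 + 27 + 54 + 98 + 30 + total([])
= 75 + 67 + 9 + 71 + 27 + 54 + 98 + 30 + 0
= 431


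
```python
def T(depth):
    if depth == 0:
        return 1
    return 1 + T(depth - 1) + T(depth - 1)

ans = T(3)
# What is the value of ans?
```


T(3)
= 1 + T(2) + T(2)
= 1 + 2 * T(2)
T(k) = 2^(k+1) - 1
T(0) = 1
T(1) = 3
T(2) = 7
T(3) = 15
T(3) = 2^4 - 1 = 15


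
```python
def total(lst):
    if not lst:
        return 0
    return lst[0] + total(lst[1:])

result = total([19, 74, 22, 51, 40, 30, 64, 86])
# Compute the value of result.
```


total([19, 74, 22, 51, 40, 30, 64, 86])
= 19 + total([74, 22, 51, 40, 30, 64, 86])
= 19 + 74 + total([22, 51, 40, 30, 64, 86])
= 19 + 74 + 22 + total([51, 40, 30, 64, 86])
= 19 + 74 + 22 + 51 + total([40, 30, 64, 86])
= 19 + 74 + 22 + 51 + 40 + total([30, 64, 86])
= 19 + 74 + 22 + 51 + 40 + 30 + total([64, 86])
= 19 + 74 + 22 + 51 + 40 + 30 + 64 + total([86])
= 19 + 74 + 22 + 51 + 40 + 30 + 64 + 86 + total([])
= 19 + 74 + 22 + 51 + 40 + 30 + 64 + 86 + 0
= 386


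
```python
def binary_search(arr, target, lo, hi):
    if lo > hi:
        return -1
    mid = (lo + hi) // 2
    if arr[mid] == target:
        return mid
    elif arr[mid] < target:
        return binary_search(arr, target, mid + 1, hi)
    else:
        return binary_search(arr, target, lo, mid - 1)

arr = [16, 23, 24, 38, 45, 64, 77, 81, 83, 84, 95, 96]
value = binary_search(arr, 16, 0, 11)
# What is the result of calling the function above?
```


binary_search(arr, 16, 0, 11)
lo=0, hi=11, mid=5, arr[mid]=64
64 > 16, search left half
lo=0, hi=4, mid=2, arr[mid]=24
24 > 16, search left half
lo=0, hi=1, mid=0, arr[mid]=16
arr[0] == 16, found at index 0
= 0


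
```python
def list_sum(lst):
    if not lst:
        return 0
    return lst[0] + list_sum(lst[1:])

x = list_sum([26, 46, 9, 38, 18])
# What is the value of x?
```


list_sum([26, 46, 9, 38, 18])
= 26 + list_sum([46, 9, 38, 18])
= 26 + 46 + list_sum([9, 38, 18])
= 26 + 46 + 9 + list_sum([38, 18])
= 26 + 46 + 9 + 38 + list_sum([18])
= 26 + 46 + 9 + 38 + 18 + list_sum([])
= 26 + 46 + 9 + 38 + 18 + 0
= 137


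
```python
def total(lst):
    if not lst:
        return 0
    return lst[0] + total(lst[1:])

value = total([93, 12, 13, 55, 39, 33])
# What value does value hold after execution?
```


total([93, 12, 13, 55, 39, 33])
= 93 + total([12, 13, 55, 39, 33])
= 93 + 12 + total([13, 55, 39, 33])
= 93 + 12 + 13 + total([55, 39, 33])
= 93 + 12 + 13 + 55 + total([39, 33])
= 93 + 12 + 13 + 55 + 39 + total([33])
= 93 + 12 + 13 + 55 + 39 + 33 + total([])
= 93 + 12 + 13 + 55 + 39 + 33 + 0
= 245


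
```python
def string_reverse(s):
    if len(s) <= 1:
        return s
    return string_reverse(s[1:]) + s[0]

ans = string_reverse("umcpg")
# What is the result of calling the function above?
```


string_reverse("umcpg")
= string_reverse("mcpg") + "u"
= string_reverse("cpg") + "m" + "u"
= string_reverse("pg") + "c" + "m" + "u"
= string_reverse("g") + "p" + "c" + "m" + "u"
= "g" + "p" + "c" + "m" + "u"
= "gpcmu"


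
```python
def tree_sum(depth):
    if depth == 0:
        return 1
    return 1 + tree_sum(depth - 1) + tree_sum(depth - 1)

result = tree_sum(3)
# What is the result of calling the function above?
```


tree_sum(3)
= 1 + tree_sum(2) + tree_sum(2)
= 1 + 2 * tree_sum(2)
tree_sum(k) = 2^(k+1) - 1
tree_sum(0) = 1
tree_sum(1) = 3
tree_sum(2) = 7
tree_sum(3) = 15
tree_sum(3) = 2^4 - 1 = 15


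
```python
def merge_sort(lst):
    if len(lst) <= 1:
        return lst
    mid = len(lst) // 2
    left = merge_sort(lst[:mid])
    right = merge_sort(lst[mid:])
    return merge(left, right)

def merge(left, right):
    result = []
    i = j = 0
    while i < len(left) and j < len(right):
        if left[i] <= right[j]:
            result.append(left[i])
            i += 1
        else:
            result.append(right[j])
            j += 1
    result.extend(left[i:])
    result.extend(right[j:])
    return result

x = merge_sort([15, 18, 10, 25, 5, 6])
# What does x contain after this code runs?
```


merge_sort([15, 18, 10, 25, 5, 6])
Split into [15, 18, 10] and [25, 5, 6]
Left sorted: [10, 15, 18]
Right sorted: [5, 6, 25]
Merge [10, 15, 18] and [5, 6, 25]
= [5, 6, 10, 15, 18, 25]


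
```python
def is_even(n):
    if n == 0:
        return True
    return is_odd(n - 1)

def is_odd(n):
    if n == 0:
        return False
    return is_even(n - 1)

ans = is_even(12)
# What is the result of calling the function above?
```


is_even(12)
= is_odd(11)
= is_even(10)
= is_odd(9)
= is_even(8)
= is_odd(7)
= is_even(6)
= is_odd(5)
= is_even(4)
= is_odd(3)
= is_even(2)
= is_odd(1)
= is_even(0)
n == 0: return True
= True


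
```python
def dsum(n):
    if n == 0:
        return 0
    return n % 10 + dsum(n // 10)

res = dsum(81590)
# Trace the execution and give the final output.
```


dsum(81590)
= 0 + dsum(8159)
= 0 + 9 + dsum(815)
= 0 + 9 + 5 + dsum(81)
= 0 + 9 + 5 + 1 + dsum(8)
= 0 + 9 + 5 + 1 + 8 + dsum(0)
= 0 + 9 + 5 + 1 + 8 + 0
= 23


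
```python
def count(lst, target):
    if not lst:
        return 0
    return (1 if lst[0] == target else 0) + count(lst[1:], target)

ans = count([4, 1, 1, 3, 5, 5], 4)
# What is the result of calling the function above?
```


count([4, 1, 1, 3, 5, 5], 4)
lst[0]=4 == 4: 1 + count([1, 1, 3, 5, 5], 4)
lst[0]=1 != 4: 0 + count([1, 3, 5, 5], 4)
lst[0]=1 != 4: 0 + count([3, 5, 5], 4)
lst[0]=3 != 4: 0 + count([5, 5], 4)
lst[0]=5 != 4: 0 + count([5], 4)
lst[0]=5 != 4: 0 + count([], 4)
= 1


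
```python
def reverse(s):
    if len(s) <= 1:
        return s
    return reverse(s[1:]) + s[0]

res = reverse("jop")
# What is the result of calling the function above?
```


reverse("jop")
= reverse("op") + "j"
= reverse("p") + "o" + "j"
= "p" + "o" + "j"
= "poj"


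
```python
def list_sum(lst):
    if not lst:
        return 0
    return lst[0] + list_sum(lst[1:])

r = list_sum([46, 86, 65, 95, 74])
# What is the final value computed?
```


list_sum([46, 86, 65, 95, 74])
= 46 + list_sum([86, 65, 95, 74])
= 46 + 86 + list_sum([65, 95, 74])
= 46 + 86 + 65 + list_sum([95, 74])
= 46 + 86 + 65 + 95 + list_sum([74])
= 46 + 86 + 65 + 95 + 74 + list_sum([])
= 46 + 86 + 65 + 95 + 74 + 0
= 366


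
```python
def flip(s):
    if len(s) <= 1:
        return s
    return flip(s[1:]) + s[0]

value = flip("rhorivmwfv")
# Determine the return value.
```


flip("rhorivmwfv")
= flip("horivmwfv") + "r"
= flip("orivmwfv") + "h" + "r"
= flip("rivmwfv") + "o" + "h" + "r"
= flip("ivmwfv") + "r" + "o" + "h" + "r"
= flip("vmwfv") + "i" + "r" + "o" + "h" + "r"
= flip("mwfv") + "v" + "i" + "r" + "o" + "h" + "r"
= flip("wfv") + "m" + "v" + "i" + "r" + "o" + "h" + "r"
= flip("fv") + "w" + "m" + "v" + "i" + "r" + "o" + "h" + "r"
= flip("v") + "f" + "w" + "m" + "v" + "i" + "r" + "o" + "h" + "r"
= "v" + "f" + "w" + "m" + "v" + "i" + "r" + "o" + "h" + "r"
= "vfwmvirohr"


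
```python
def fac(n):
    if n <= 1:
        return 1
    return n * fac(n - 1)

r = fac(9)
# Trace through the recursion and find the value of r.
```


fac(9)
= 9 * fac(8)
= 9 * 8 * fac(7)
= 9 * 8 * 7 * fac(6)
= 9 * 8 * 7 * 6 * fac(5)
= 9 * 8 * 7 * 6 * 5 * fac(4)
= 9 * 8 * 7 * 6 * 5 * 4 * fac(3)
= 9 * 8 * 7 * 6 * 5 * 4 * 3 * fac(2)
= 9 * 8 * 7 * 6 * 5 * 4 * 3 * 2 * fac(1)
= 9 * 8 * 7 * 6 * 5 * 4 * 3 * 2 * 1
= 362880


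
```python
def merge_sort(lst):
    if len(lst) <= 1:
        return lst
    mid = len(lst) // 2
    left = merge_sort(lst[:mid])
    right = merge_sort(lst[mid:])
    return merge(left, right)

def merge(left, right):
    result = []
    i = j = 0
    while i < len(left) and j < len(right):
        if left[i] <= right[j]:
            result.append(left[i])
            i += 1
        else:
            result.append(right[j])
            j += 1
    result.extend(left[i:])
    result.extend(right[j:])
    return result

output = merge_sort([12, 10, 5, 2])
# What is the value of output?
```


merge_sort([12, 10, 5, 2])
Split into [12, 10] and [5, 2]
Left sorted: [10, 12]
Right sorted: [2, 5]
Merge [10, 12] and [2, 5]
= [2, 5, 10, 12]


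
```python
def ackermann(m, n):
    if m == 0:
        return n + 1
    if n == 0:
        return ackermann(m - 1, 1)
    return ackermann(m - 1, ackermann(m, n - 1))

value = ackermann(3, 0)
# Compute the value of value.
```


ackermann(3, 0)
n == 0: return ackermann(2, 1)
= ackermann(2, 1) = 5
= 5


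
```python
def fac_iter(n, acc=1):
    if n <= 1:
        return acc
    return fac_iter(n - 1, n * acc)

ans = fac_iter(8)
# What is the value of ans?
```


fac_iter(8, 1)
= fac_iter(7, 8 * 1) = fac_iter(7, 8)
= fac_iter(6, 7 * 8) = fac_iter(6, 56)
= fac_iter(5, 6 * 56) = fac_iter(5, 336)
= fac_iter(4, 5 * 336) = fac_iter(4, 1680)
= fac_iter(3, 4 * 1680) = fac_iter(3, 6720)
= fac_iter(2, 3 * 6720) = fac_iter(2, 20160)
= fac_iter(1, 2 * 20160) = fac_iter(1, 40320)
n <= 1, return acc = 40320


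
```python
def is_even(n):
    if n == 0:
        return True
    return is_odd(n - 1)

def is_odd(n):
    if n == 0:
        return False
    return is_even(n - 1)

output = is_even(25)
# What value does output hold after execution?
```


is_even(25)
= is_odd(24)
= is_even(23)
= is_odd(22)
= is_even(21)
= is_odd(20)
= is_even(19)
= is_odd(18)
= is_even(17)
= is_odd(16)
= is_even(15)
= is_odd(14)
= is_even(13)
= is_odd(12)
= is_even(11)
= is_odd(10)
= is_even(9)
= is_odd(8)
= is_even(7)
= is_odd(6)
= is_even(5)
= is_odd(4)
= is_even(3)
= is_odd(2)
= is_even(1)
= is_odd(0)
n == 0: return False
= False


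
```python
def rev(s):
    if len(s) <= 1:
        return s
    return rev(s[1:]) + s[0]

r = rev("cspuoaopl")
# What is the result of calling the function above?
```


rev("cspuoaopl")
= rev("spuoaopl") + "c"
= rev("puoaopl") + "s" + "c"
= rev("uoaopl") + "p" + "s" + "c"
= rev("oaopl") + "u" + "p" + "s" + "c"
= rev("aopl") + "o" + "u" + "p" + "s" + "c"
= rev("opl") + "a" + "o" + "u" + "p" + "s" + "c"
= rev("pl") + "o" + "a" + "o" + "u" + "p" + "s" + "c"
= rev("l") + "p" + "o" + "a" + "o" + "u" + "p" + "s" + "c"
= "l" + "p" + "o" + "a" + "o" + "u" + "p" + "s" + "c"
= "lpoaoupsc"


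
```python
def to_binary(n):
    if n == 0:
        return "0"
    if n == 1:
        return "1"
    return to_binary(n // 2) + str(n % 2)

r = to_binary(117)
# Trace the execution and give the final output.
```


to_binary(117)
= to_binary(58) + "1"
= to_binary(29) + "0" + "1"
= to_binary(14) + "1" + "0" + "1"
= to_binary(7) + "0" + "1" + "0" + "1"
= to_binary(3) + "1" + "0" + "1" + "0" + "1"
= to_binary(1) + "1" + "1" + "0" + "1" + "0" + "1"
= "1" + "1" + "1" + "0" + "1" + "0" + "1"
= "1110101"


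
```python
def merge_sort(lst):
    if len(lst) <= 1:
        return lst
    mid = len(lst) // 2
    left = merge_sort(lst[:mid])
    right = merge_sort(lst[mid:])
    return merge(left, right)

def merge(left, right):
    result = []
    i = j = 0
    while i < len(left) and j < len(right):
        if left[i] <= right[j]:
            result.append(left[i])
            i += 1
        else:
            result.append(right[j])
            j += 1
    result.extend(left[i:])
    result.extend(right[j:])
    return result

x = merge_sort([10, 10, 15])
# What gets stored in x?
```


merge_sort([10, 10, 15])
Split into [10] and [10, 15]
Left sorted: [10]
Right sorted: [10, 15]
Merge [10] and [10, 15]
= [10, 10, 15]


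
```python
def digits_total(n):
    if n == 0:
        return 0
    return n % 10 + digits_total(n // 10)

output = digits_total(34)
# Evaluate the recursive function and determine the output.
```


digits_total(34)
= 4 + digits_total(3)
= 4 + 3 + digits_total(0)
= 4 + 3 + 0
= 7


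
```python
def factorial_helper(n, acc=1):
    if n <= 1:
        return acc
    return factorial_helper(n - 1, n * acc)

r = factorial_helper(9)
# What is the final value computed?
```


factorial_helper(9, 1)
= factorial_helper(8, 9 * 1) = factorial_helper(8, 9)
= factorial_helper(7, 8 * 9) = factorial_helper(7, 72)
= factorial_helper(6, 7 * 72) = factorial_helper(6, 504)
= factorial_helper(5, 6 * 504) = factorial_helper(5, 3024)
= factorial_helper(4, 5 * 3024) = factorial_helper(4, 15120)
= factorial_helper(3, 4 * 15120) = factorial_helper(3, 60480)
= factorial_helper(2, 3 * 60480) = factorial_helper(2, 181440)
= factorial_helper(1, 2 * 181440) = factorial_helper(1, 362880)
n <= 1, return acc = 362880


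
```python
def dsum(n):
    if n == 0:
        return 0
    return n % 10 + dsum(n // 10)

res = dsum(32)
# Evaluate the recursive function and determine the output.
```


dsum(32)
= 2 + dsum(3)
= 2 + 3 + dsum(0)
= 2 + 3 + 0
= 5


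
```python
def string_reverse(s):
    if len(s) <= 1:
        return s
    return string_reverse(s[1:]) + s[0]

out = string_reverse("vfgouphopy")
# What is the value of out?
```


string_reverse("vfgouphopy")
= string_reverse("fgouphopy") + "v"
= string_reverse("gouphopy") + "f" + "v"
= string_reverse("ouphopy") + "g" + "f" + "v"
= string_reverse("uphopy") + "o" + "g" + "f" + "v"
= string_reverse("phopy") + "u" + "o" + "g" + "f" + "v"
= string_reverse("hopy") + "p" + "u" + "o" + "g" + "f" + "v"
= string_reverse("opy") + "h" + "p" + "u" + "o" + "g" + "f" + "v"
= string_reverse("py") + "o" + "h" + "p" + "u" + "o" + "g" + "f" + "v"
= string_reverse("y") + "p" + "o" + "h" + "p" + "u" + "o" + "g" + "f" + "v"
= "y" + "p" + "o" + "h" + "p" + "u" + "o" + "g" + "f" + "v"
= "ypohpuogfv"


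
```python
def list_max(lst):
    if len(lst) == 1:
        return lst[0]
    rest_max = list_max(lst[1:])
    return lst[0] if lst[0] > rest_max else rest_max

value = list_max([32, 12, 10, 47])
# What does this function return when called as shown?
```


list_max([32, 12, 10, 47])
= compare 32 with list_max([12, 10, 47])
= compare 12 with list_max([10, 47])
= compare 10 with list_max([47])
Base: list_max([47]) = 47
compare 10 with 47: max = 47
compare 12 with 47: max = 47
compare 32 with 47: max = 47
= 47


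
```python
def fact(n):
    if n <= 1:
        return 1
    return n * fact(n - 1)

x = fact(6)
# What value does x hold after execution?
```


fact(6)
= 6 * fact(5)
= 6 * 5 * fact(4)
= 6 * 5 * 4 * fact(3)
= 6 * 5 * 4 * 3 * fact(2)
= 6 * 5 * 4 * 3 * 2 * fact(1)
= 6 * 5 * 4 * 3 * 2 * 1
= 720


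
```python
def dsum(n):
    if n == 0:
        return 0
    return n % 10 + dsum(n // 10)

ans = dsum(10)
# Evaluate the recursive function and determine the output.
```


dsum(10)
= 0 + dsum(1)
= 0 + 1 + dsum(0)
= 0 + 1 + 0
= 1


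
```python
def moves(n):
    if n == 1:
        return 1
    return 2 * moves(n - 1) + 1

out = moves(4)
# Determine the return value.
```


moves(4)
= 2 * moves(3) + 1
= 2 * (2 * moves(2) + 1) + 1
= 2 * (2 * (2 * moves(1) + 1) + 1) + 1
Now compute bottom-up:
moves(1) = 1
moves(2) = 2 * 1 + 1 = 3
moves(3) = 2 * 3 + 1 = 7
moves(4) = 2 * 7 + 1 = 15
= 15


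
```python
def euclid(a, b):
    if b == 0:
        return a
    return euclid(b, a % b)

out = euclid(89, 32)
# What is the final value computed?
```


euclid(89, 32)
= euclid(32, 89 % 32) = euclid(32, 25)
= euclid(25, 32 % 25) = euclid(25, 7)
= euclid(7, 25 % 7) = euclid(7, 4)
= euclid(4, 7 % 4) = euclid(4, 3)
= euclid(3, 4 % 3) = euclid(3, 1)
= euclid(1, 3 % 1) = euclid(1, 0)
b == 0, return a = 1


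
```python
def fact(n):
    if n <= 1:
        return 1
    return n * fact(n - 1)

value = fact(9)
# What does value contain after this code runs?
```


fact(9)
= 9 * fact(8)
= 9 * 8 * fact(7)
= 9 * 8 * 7 * fact(6)
= 9 * 8 * 7 * 6 * fact(5)
= 9 * 8 * 7 * 6 * 5 * fact(4)
= 9 * 8 * 7 * 6 * 5 * 4 * fact(3)
= 9 * 8 * 7 * 6 * 5 * 4 * 3 * fact(2)
= 9 * 8 * 7 * 6 * 5 * 4 * 3 * 2 * fact(1)
= 9 * 8 * 7 * 6 * 5 * 4 * 3 * 2 * 1
= 362880


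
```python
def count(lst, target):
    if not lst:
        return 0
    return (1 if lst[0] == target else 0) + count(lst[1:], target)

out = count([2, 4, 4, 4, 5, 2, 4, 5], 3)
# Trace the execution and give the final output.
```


count([2, 4, 4, 4, 5, 2, 4, 5], 3)
lst[0]=2 != 3: 0 + count([4, 4, 4, 5, 2, 4, 5], 3)
lst[0]=4 != 3: 0 + count([4, 4, 5, 2, 4, 5], 3)
lst[0]=4 != 3: 0 + count([4, 5, 2, 4, 5], 3)
lst[0]=4 != 3: 0 + count([5, 2, 4, 5], 3)
lst[0]=5 != 3: 0 + count([2, 4, 5], 3)
lst[0]=2 != 3: 0 + count([4, 5], 3)
lst[0]=4 != 3: 0 + count([5], 3)
lst[0]=5 != 3: 0 + count([], 3)
= 0


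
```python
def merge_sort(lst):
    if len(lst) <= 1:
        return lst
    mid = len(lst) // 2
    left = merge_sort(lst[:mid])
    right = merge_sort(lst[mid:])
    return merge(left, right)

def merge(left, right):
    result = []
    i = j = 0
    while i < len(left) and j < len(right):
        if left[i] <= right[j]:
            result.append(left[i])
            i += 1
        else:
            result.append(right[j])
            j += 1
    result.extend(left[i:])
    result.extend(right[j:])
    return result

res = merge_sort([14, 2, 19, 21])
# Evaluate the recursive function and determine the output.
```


merge_sort([14, 2, 19, 21])
Split into [14, 2] and [19, 21]
Left sorted: [2, 14]
Right sorted: [19, 21]
Merge [2, 14] and [19, 21]
= [2, 14, 19, 21]


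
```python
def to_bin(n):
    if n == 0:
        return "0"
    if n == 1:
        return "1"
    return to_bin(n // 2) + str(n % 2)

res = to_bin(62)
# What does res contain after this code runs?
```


to_bin(62)
= to_bin(31) + "0"
= to_bin(15) + "1" + "0"
= to_bin(7) + "1" + "1" + "0"
= to_bin(3) + "1" + "1" + "1" + "0"
= to_bin(1) + "1" + "1" + "1" + "1" + "0"
= "1" + "1" + "1" + "1" + "1" + "0"
= "111110"


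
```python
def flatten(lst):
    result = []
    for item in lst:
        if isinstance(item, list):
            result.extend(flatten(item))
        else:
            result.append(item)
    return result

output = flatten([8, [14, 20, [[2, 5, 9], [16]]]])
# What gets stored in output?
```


flatten([8, [14, 20, [[2, 5, 9], [16]]]])
Processing each element:
  8 is not a list -> append 8
  [14, 20, [[2, 5, 9], [16]]] is a list -> flatten recursively -> [14, 20, 2, 5, 9, 16]
= [8, 14, 20, 2, 5, 9, 16]
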